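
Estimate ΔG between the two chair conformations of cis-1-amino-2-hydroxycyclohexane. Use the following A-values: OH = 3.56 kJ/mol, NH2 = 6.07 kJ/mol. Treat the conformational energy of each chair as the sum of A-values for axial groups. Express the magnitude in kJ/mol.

2.51 kJ/mol

C1 and C2 have opposite parity, so for the cis isomer the two substituents are one axial and one equatorial in each chair.
Chair I (hydroxyl axial, amino equatorial): E = 3.56 kJ/mol.
Chair II (hydroxyl equatorial, amino axial): E = 6.07 kJ/mol.
ΔE = 6.07 − 3.56 = 2.51 kJ/mol; chair I is more stable.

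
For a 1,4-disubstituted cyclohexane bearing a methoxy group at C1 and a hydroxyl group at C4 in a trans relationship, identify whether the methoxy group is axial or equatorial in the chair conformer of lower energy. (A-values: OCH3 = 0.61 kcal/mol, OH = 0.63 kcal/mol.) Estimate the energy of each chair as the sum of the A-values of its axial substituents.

C1 and C4 have opposite parity, so for the trans isomer the two substituents are e,e in one chair and a,a in the other.
Chair I (methoxy axial, hydroxyl axial): E = 1.24 kcal/mol.
Chair II (methoxy equatorial, hydroxyl equatorial): E = 0.00 kcal/mol.
Chair II is the more stable (lower-energy) conformer, and in that chair the methoxy group is equatorial.

equatorial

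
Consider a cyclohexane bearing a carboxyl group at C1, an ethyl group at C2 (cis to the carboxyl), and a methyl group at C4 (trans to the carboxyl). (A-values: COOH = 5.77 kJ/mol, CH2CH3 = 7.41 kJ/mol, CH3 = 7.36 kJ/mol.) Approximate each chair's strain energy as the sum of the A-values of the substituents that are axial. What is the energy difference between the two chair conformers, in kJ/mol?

Chair I (carboxyl axial, ethyl equatorial, methyl axial): E = 13.13 kJ/mol.
Chair II (carboxyl equatorial, ethyl axial, methyl equatorial): E = 7.41 kJ/mol.
ΔE = 13.13 − 7.41 = 5.72 kJ/mol; chair II is more stable.

5.72 kJ/mol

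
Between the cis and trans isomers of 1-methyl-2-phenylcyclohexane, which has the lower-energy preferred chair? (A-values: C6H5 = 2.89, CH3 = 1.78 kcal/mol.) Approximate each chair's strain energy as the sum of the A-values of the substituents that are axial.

trans

At 1,2 positions (parity opposite): cis → (a,e or e,a); trans → (e,e or a,a).
Best chair for cis: E = 1.78 kcal/mol; best chair for trans: E = 0.00 kcal/mol.
The trans isomer is lower by 1.78 kcal/mol.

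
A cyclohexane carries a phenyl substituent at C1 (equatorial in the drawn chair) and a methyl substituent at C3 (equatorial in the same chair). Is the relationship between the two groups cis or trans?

C1 and C3 have the same parity, so their axial bonds point in the same direction.
With same-parity carbons, two substituents on the same face are both axial or both equatorial; opposite faces give one of each.
Here the groups are equatorial/equatorial → same face → cis.

cis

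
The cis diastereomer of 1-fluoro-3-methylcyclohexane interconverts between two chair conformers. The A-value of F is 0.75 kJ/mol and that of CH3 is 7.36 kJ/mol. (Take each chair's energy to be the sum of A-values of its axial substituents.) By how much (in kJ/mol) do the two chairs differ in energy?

C1 and C3 have the same parity, so for the cis isomer the two substituents are e,e in one chair and a,a in the other.
Chair I (fluoro axial, methyl axial): E = 8.11 kJ/mol.
Chair II (fluoro equatorial, methyl equatorial): E = 0.00 kJ/mol.
ΔE = 8.11 − 0.00 = 8.11 kJ/mol; chair II is more stable.

8.11 kJ/mol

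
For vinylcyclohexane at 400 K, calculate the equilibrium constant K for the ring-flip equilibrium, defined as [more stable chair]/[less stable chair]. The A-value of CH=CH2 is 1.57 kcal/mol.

One chair has the vinyl group axial (E = 1.57 kcal/mol) and the other has it equatorial (E = 0).
ΔG = 1.57 kcal/mol between the two chairs.
K = exp(ΔG/RT) with R = 1.987×10⁻³ kcal mol⁻¹ K⁻¹ and T = 400 K gives K ≈ 7.21.

K ≈ 7.21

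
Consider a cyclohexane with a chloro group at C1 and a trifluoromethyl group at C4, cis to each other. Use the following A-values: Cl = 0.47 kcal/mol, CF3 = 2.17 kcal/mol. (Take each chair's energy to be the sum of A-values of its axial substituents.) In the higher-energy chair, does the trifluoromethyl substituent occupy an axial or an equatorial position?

axial

C1 and C4 have opposite parity, so for the cis isomer the two substituents are one axial and one equatorial in each chair.
Chair I (chloro axial, trifluoromethyl equatorial): E = 0.47 kcal/mol.
Chair II (chloro equatorial, trifluoromethyl axial): E = 2.17 kcal/mol.
Chair II is the less stable (higher-energy) conformer, and in that chair the trifluoromethyl group is axial.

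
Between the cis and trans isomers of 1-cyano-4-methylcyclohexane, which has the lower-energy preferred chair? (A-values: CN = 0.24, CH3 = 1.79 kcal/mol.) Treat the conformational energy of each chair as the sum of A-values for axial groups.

At 1,4 positions (parity opposite): cis → (a,e or e,a); trans → (e,e or a,a).
Best chair for cis: E = 0.24 kcal/mol; best chair for trans: E = 0.00 kcal/mol.
The trans isomer is lower by 0.24 kcal/mol.

trans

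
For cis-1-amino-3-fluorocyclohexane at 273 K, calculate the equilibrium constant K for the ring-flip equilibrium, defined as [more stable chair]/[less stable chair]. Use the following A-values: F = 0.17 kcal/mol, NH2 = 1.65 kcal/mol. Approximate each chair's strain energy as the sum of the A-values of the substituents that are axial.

K ≈ 28.6

C1 and C3 have the same parity, so for the cis isomer the two substituents are e,e in one chair and a,a in the other.
Chair I (fluoro axial, amino axial): E = 1.82 kcal/mol; chair II (fluoro equatorial, amino equatorial): E = 0.00 kcal/mol.
ΔG = 1.82 kcal/mol between the two chairs.
K = exp(ΔG/RT) with R = 1.987×10⁻³ kcal mol⁻¹ K⁻¹ and T = 273 K gives K ≈ 28.6.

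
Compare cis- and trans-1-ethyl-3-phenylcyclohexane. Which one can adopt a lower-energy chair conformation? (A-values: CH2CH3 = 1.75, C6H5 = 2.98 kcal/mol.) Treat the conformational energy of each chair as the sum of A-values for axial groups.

cis

At 1,3 positions (parity same): cis → (e,e or a,a); trans → (a,e or e,a).
Best chair for cis: E = 0.00 kcal/mol; best chair for trans: E = 1.75 kcal/mol.
The cis isomer is lower by 1.75 kcal/mol.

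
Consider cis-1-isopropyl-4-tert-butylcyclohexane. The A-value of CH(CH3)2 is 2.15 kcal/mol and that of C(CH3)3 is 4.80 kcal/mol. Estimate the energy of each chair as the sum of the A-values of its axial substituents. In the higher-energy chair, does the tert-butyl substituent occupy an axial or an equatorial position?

C1 and C4 have opposite parity, so for the cis isomer the two substituents are one axial and one equatorial in each chair.
Chair I (isopropyl axial, tert-butyl equatorial): E = 2.15 kcal/mol.
Chair II (isopropyl equatorial, tert-butyl axial): E = 4.80 kcal/mol.
Chair II is the less stable (higher-energy) conformer, and in that chair the tert-butyl group is axial.

axial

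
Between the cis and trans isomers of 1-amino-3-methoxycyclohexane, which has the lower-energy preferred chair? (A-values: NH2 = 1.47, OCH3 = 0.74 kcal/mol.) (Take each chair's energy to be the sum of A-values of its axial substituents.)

At 1,3 positions (parity same): cis → (e,e or a,a); trans → (a,e or e,a).
Best chair for cis: E = 0.00 kcal/mol; best chair for trans: E = 0.74 kcal/mol.
The cis isomer is lower by 0.74 kcal/mol.

cis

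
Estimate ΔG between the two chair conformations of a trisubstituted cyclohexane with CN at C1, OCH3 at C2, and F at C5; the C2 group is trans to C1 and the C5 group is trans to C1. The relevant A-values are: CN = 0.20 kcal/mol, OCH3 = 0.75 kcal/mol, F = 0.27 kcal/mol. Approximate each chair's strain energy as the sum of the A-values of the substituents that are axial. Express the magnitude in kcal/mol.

Chair I (cyano axial, methoxy axial, fluoro equatorial): E = 0.95 kcal/mol.
Chair II (cyano equatorial, methoxy equatorial, fluoro axial): E = 0.27 kcal/mol.
ΔE = 0.95 − 0.27 = 0.68 kcal/mol; chair II is more stable.

0.68 kcal/mol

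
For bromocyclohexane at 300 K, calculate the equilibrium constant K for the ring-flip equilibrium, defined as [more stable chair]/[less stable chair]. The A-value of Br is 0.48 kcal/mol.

K ≈ 2.24

One chair has the bromo group axial (E = 0.48 kcal/mol) and the other has it equatorial (E = 0).
ΔG = 0.48 kcal/mol between the two chairs.
K = exp(ΔG/RT) with R = 1.987×10⁻³ kcal mol⁻¹ K⁻¹ and T = 300 K gives K ≈ 2.24.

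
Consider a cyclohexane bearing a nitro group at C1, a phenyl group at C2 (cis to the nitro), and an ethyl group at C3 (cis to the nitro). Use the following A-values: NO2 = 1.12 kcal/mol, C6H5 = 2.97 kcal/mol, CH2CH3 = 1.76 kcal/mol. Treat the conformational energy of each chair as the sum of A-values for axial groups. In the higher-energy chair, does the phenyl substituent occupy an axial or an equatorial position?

axial

Chair I (nitro axial, phenyl equatorial, ethyl axial): E = 2.88 kcal/mol.
Chair II (nitro equatorial, phenyl axial, ethyl equatorial): E = 2.97 kcal/mol.
Chair II is the less stable (higher-energy) conformer, and in that chair the phenyl group is axial.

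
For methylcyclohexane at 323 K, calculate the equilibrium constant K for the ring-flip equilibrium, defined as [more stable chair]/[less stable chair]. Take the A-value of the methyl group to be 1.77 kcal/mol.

One chair has the methyl group axial (E = 1.77 kcal/mol) and the other has it equatorial (E = 0).
ΔG = 1.77 kcal/mol between the two chairs.
K = exp(ΔG/RT) with R = 1.987×10⁻³ kcal mol⁻¹ K⁻¹ and T = 323 K gives K ≈ 15.8.

K ≈ 15.8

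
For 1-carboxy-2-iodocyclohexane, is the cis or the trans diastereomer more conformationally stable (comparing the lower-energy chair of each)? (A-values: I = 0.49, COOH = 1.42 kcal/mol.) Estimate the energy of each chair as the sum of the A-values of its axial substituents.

At 1,2 positions (parity opposite): cis → (a,e or e,a); trans → (e,e or a,a).
Best chair for cis: E = 0.49 kcal/mol; best chair for trans: E = 0.00 kcal/mol.
The trans isomer is lower by 0.49 kcal/mol.

trans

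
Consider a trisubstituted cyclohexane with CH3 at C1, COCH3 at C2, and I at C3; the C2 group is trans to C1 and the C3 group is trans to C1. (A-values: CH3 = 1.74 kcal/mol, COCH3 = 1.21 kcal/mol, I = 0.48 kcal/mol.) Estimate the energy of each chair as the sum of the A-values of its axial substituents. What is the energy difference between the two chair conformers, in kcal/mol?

2.47 kcal/mol

Chair I (methyl axial, acetyl axial, iodo equatorial): E = 2.95 kcal/mol.
Chair II (methyl equatorial, acetyl equatorial, iodo axial): E = 0.48 kcal/mol.
ΔE = 2.95 − 0.48 = 2.47 kcal/mol; chair II is more stable.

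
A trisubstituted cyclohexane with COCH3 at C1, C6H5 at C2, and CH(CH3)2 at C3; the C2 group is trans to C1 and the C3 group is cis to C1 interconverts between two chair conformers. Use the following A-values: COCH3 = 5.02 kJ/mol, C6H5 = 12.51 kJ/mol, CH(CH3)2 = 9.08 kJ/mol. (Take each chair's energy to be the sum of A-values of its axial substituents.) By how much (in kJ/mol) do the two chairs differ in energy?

26.61 kJ/mol

Chair I (acetyl axial, phenyl axial, isopropyl axial): E = 26.61 kJ/mol.
Chair II (acetyl equatorial, phenyl equatorial, isopropyl equatorial): E = 0.00 kJ/mol.
ΔE = 26.61 − 0.00 = 26.61 kJ/mol; chair II is more stable.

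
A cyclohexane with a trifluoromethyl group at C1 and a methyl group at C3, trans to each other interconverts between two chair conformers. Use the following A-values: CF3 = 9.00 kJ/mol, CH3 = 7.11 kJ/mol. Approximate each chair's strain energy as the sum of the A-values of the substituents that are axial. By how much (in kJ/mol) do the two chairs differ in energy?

C1 and C3 have the same parity, so for the trans isomer the two substituents are one axial and one equatorial in each chair.
Chair I (trifluoromethyl axial, methyl equatorial): E = 9.00 kJ/mol.
Chair II (trifluoromethyl equatorial, methyl axial): E = 7.11 kJ/mol.
ΔE = 9.00 − 7.11 = 1.89 kJ/mol; chair II is more stable.

1.89 kJ/mol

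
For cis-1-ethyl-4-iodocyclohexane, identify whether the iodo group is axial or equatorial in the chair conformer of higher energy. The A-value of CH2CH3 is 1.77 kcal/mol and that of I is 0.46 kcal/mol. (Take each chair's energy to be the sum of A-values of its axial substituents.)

C1 and C4 have opposite parity, so for the cis isomer the two substituents are one axial and one equatorial in each chair.
Chair I (ethyl axial, iodo equatorial): E = 1.77 kcal/mol.
Chair II (ethyl equatorial, iodo axial): E = 0.46 kcal/mol.
Chair I is the less stable (higher-energy) conformer, and in that chair the iodo group is equatorial.

equatorial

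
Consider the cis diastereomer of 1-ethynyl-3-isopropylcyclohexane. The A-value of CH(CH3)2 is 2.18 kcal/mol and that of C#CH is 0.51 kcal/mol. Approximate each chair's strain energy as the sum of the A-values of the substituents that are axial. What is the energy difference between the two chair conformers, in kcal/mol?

C1 and C3 have the same parity, so for the cis isomer the two substituents are e,e in one chair and a,a in the other.
Chair I (isopropyl axial, ethynyl axial): E = 2.69 kcal/mol.
Chair II (isopropyl equatorial, ethynyl equatorial): E = 0.00 kcal/mol.
ΔE = 2.69 − 0.00 = 2.69 kcal/mol; chair II is more stable.

2.69 kcal/mol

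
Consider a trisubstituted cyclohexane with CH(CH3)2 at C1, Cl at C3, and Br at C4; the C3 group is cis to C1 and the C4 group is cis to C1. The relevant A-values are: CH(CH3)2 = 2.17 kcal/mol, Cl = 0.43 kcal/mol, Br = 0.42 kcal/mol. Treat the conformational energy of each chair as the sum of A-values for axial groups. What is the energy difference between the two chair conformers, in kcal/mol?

Chair I (isopropyl axial, chloro axial, bromo equatorial): E = 2.60 kcal/mol.
Chair II (isopropyl equatorial, chloro equatorial, bromo axial): E = 0.42 kcal/mol.
ΔE = 2.60 − 0.42 = 2.18 kcal/mol; chair II is more stable.

2.18 kcal/mol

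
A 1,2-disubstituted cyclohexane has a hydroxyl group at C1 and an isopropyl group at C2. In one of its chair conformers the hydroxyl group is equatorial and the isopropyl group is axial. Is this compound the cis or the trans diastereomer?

C1 and C2 have opposite parity, so their axial bonds point in opposite directions.
With opposite-parity carbons, two substituents on the same face are one axial and one equatorial; opposite faces give both axial or both equatorial.
Here the groups are equatorial/axial → same face → cis.

cis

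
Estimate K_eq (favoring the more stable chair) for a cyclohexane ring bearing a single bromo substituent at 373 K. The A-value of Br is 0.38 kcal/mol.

K ≈ 1.67

One chair has the bromo group axial (E = 0.38 kcal/mol) and the other has it equatorial (E = 0).
ΔG = 0.38 kcal/mol between the two chairs.
K = exp(ΔG/RT) with R = 1.987×10⁻³ kcal mol⁻¹ K⁻¹ and T = 373 K gives K ≈ 1.67.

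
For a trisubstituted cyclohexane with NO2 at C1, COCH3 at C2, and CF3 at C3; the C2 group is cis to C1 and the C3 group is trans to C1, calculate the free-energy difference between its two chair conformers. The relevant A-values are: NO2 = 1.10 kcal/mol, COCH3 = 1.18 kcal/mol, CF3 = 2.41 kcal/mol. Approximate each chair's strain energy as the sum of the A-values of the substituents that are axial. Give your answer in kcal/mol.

Chair I (nitro axial, acetyl equatorial, trifluoromethyl equatorial): E = 1.10 kcal/mol.
Chair II (nitro equatorial, acetyl axial, trifluoromethyl axial): E = 3.59 kcal/mol.
ΔE = 3.59 − 1.10 = 2.49 kcal/mol; chair I is more stable.

2.49 kcal/mol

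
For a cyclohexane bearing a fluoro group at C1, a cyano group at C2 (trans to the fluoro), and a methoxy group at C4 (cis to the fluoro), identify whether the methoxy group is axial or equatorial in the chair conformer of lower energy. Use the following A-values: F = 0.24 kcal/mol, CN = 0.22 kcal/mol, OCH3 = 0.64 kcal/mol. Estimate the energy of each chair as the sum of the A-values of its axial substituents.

equatorial

Chair I (fluoro axial, cyano axial, methoxy equatorial): E = 0.46 kcal/mol.
Chair II (fluoro equatorial, cyano equatorial, methoxy axial): E = 0.64 kcal/mol.
Chair I is the more stable (lower-energy) conformer, and in that chair the methoxy group is equatorial.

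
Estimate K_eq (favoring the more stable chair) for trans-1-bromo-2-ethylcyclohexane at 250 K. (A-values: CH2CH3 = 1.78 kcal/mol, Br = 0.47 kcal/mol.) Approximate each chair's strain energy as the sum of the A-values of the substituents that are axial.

C1 and C2 have opposite parity, so for the trans isomer the two substituents are e,e in one chair and a,a in the other.
Chair I (ethyl axial, bromo axial): E = 2.25 kcal/mol; chair II (ethyl equatorial, bromo equatorial): E = 0.00 kcal/mol.
ΔG = 2.25 kcal/mol between the two chairs.
K = exp(ΔG/RT) with R = 1.987×10⁻³ kcal mol⁻¹ K⁻¹ and T = 250 K gives K ≈ 92.7.

K ≈ 92.7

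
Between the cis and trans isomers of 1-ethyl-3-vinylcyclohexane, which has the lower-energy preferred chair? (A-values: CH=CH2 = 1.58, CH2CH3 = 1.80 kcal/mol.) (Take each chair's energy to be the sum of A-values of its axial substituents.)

cis

At 1,3 positions (parity same): cis → (e,e or a,a); trans → (a,e or e,a).
Best chair for cis: E = 0.00 kcal/mol; best chair for trans: E = 1.58 kcal/mol.
The cis isomer is lower by 1.58 kcal/mol.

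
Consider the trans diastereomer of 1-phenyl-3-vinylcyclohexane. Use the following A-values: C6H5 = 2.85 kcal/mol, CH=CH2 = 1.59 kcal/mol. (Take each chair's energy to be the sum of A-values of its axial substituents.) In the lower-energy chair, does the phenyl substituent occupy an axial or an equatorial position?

C1 and C3 have the same parity, so for the trans isomer the two substituents are one axial and one equatorial in each chair.
Chair I (phenyl axial, vinyl equatorial): E = 2.85 kcal/mol.
Chair II (phenyl equatorial, vinyl axial): E = 1.59 kcal/mol.
Chair II is the more stable (lower-energy) conformer, and in that chair the phenyl group is equatorial.

equatorial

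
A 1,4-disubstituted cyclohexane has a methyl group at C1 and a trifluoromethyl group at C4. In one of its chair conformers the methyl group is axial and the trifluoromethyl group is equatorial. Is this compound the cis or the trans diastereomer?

cis

C1 and C4 have opposite parity, so their axial bonds point in opposite directions.
With opposite-parity carbons, two substituents on the same face are one axial and one equatorial; opposite faces give both axial or both equatorial.
Here the groups are axial/equatorial → same face → cis.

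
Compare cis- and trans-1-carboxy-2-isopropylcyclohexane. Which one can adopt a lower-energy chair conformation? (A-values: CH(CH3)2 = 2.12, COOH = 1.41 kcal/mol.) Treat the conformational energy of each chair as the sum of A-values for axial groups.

At 1,2 positions (parity opposite): cis → (a,e or e,a); trans → (e,e or a,a).
Best chair for cis: E = 1.41 kcal/mol; best chair for trans: E = 0.00 kcal/mol.
The trans isomer is lower by 1.41 kcal/mol.

trans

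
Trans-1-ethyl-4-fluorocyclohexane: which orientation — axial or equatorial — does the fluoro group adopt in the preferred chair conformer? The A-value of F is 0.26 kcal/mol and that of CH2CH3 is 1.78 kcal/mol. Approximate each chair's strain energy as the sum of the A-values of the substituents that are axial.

equatorial

C1 and C4 have opposite parity, so for the trans isomer the two substituents are e,e in one chair and a,a in the other.
Chair I (fluoro axial, ethyl axial): E = 2.04 kcal/mol.
Chair II (fluoro equatorial, ethyl equatorial): E = 0.00 kcal/mol.
Chair II is the more stable (lower-energy) conformer, and in that chair the fluoro group is equatorial.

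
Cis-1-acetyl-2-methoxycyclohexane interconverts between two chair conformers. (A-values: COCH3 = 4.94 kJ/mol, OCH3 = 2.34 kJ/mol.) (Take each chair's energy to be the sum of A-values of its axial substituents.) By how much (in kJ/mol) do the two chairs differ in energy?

C1 and C2 have opposite parity, so for the cis isomer the two substituents are one axial and one equatorial in each chair.
Chair I (acetyl axial, methoxy equatorial): E = 4.94 kJ/mol.
Chair II (acetyl equatorial, methoxy axial): E = 2.34 kJ/mol.
ΔE = 4.94 − 2.34 = 2.60 kJ/mol; chair II is more stable.

2.60 kJ/mol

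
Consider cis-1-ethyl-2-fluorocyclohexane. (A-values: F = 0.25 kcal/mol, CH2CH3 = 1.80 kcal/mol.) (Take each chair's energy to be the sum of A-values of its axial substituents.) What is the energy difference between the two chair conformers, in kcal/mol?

1.55 kcal/mol

C1 and C2 have opposite parity, so for the cis isomer the two substituents are one axial and one equatorial in each chair.
Chair I (fluoro axial, ethyl equatorial): E = 0.25 kcal/mol.
Chair II (fluoro equatorial, ethyl axial): E = 1.80 kcal/mol.
ΔE = 1.80 − 0.25 = 1.55 kcal/mol; chair I is more stable.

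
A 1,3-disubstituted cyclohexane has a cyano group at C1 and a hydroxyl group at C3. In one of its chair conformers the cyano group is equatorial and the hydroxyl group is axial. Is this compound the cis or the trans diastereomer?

trans

C1 and C3 have the same parity, so their axial bonds point in the same direction.
With same-parity carbons, two substituents on the same face are both axial or both equatorial; opposite faces give one of each.
Here the groups are equatorial/axial → opposite face → trans.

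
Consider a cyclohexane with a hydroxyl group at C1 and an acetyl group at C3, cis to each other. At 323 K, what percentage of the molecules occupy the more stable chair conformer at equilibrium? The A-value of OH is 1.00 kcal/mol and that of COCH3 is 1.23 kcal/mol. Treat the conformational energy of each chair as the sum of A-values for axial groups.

C1 and C3 have the same parity, so for the cis isomer the two substituents are e,e in one chair and a,a in the other.
Chair I (hydroxyl axial, acetyl axial): E = 2.23 kcal/mol; chair II (hydroxyl equatorial, acetyl equatorial): E = 0.00 kcal/mol.
ΔG = 2.23 kcal/mol between the two chairs.
K = exp(ΔG/RT) with R = 1.987×10⁻³ kcal mol⁻¹ K⁻¹ and T = 323 K gives K ≈ 32.3.
Fraction in the lower-energy chair = K/(K+1) = 97.0%.

97.0%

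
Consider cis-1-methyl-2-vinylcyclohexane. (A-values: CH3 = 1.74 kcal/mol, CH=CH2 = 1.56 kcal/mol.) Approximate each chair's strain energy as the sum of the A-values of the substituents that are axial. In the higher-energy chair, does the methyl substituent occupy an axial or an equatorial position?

C1 and C2 have opposite parity, so for the cis isomer the two substituents are one axial and one equatorial in each chair.
Chair I (methyl axial, vinyl equatorial): E = 1.74 kcal/mol.
Chair II (methyl equatorial, vinyl axial): E = 1.56 kcal/mol.
Chair I is the less stable (higher-energy) conformer, and in that chair the methyl group is axial.

axial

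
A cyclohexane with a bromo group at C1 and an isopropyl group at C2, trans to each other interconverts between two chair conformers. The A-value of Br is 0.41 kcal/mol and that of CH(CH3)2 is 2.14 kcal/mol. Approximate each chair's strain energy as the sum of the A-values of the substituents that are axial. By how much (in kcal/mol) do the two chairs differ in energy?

2.55 kcal/mol

C1 and C2 have opposite parity, so for the trans isomer the two substituents are e,e in one chair and a,a in the other.
Chair I (bromo axial, isopropyl axial): E = 2.55 kcal/mol.
Chair II (bromo equatorial, isopropyl equatorial): E = 0.00 kcal/mol.
ΔE = 2.55 − 0.00 = 2.55 kcal/mol; chair II is more stable.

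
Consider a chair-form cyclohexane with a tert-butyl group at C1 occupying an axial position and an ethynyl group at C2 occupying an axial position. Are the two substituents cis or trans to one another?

C1 and C2 have opposite parity, so their axial bonds point in opposite directions.
With opposite-parity carbons, two substituents on the same face are one axial and one equatorial; opposite faces give both axial or both equatorial.
Here the groups are axial/axial → opposite face → trans.

trans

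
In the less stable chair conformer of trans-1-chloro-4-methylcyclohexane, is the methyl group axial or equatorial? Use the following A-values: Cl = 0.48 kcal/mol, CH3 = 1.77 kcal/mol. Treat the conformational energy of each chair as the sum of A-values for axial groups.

axial

C1 and C4 have opposite parity, so for the trans isomer the two substituents are e,e in one chair and a,a in the other.
Chair I (chloro axial, methyl axial): E = 2.25 kcal/mol.
Chair II (chloro equatorial, methyl equatorial): E = 0.00 kcal/mol.
Chair I is the less stable (higher-energy) conformer, and in that chair the methyl group is axial.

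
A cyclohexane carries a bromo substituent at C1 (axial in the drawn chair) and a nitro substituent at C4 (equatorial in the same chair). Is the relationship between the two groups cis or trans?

cis

C1 and C4 have opposite parity, so their axial bonds point in opposite directions.
With opposite-parity carbons, two substituents on the same face are one axial and one equatorial; opposite faces give both axial or both equatorial.
Here the groups are axial/equatorial → same face → cis.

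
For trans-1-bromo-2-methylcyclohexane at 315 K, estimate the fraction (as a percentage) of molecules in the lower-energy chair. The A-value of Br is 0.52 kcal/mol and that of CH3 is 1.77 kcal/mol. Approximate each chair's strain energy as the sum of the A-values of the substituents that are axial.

97.5%

C1 and C2 have opposite parity, so for the trans isomer the two substituents are e,e in one chair and a,a in the other.
Chair I (bromo axial, methyl axial): E = 2.29 kcal/mol; chair II (bromo equatorial, methyl equatorial): E = 0.00 kcal/mol.
ΔG = 2.29 kcal/mol between the two chairs.
K = exp(ΔG/RT) with R = 1.987×10⁻³ kcal mol⁻¹ K⁻¹ and T = 315 K gives K ≈ 38.8.
Fraction in the lower-energy chair = K/(K+1) = 97.5%.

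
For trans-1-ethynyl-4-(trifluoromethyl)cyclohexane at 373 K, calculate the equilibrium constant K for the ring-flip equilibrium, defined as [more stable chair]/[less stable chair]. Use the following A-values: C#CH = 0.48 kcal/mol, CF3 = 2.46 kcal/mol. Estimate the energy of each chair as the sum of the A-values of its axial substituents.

K ≈ 52.8

C1 and C4 have opposite parity, so for the trans isomer the two substituents are e,e in one chair and a,a in the other.
Chair I (ethynyl axial, trifluoromethyl axial): E = 2.94 kcal/mol; chair II (ethynyl equatorial, trifluoromethyl equatorial): E = 0.00 kcal/mol.
ΔG = 2.94 kcal/mol between the two chairs.
K = exp(ΔG/RT) with R = 1.987×10⁻³ kcal mol⁻¹ K⁻¹ and T = 373 K gives K ≈ 52.8.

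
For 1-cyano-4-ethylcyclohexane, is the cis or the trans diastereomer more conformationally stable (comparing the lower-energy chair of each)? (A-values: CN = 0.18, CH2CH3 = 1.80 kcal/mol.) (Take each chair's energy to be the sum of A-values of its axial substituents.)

At 1,4 positions (parity opposite): cis → (a,e or e,a); trans → (e,e or a,a).
Best chair for cis: E = 0.18 kcal/mol; best chair for trans: E = 0.00 kcal/mol.
The trans isomer is lower by 0.18 kcal/mol.

trans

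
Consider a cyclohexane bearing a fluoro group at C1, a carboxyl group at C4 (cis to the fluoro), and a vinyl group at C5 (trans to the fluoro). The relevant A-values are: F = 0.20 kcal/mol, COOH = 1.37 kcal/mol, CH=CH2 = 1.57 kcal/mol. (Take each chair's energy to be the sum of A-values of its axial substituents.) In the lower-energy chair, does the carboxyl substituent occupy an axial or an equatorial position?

Chair I (fluoro axial, carboxyl equatorial, vinyl equatorial): E = 0.20 kcal/mol.
Chair II (fluoro equatorial, carboxyl axial, vinyl axial): E = 2.94 kcal/mol.
Chair I is the more stable (lower-energy) conformer, and in that chair the carboxyl group is equatorial.

equatorial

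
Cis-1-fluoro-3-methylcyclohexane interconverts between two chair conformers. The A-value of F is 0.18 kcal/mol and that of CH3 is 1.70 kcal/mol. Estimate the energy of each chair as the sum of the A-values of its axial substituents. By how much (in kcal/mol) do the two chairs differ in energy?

1.88 kcal/mol

C1 and C3 have the same parity, so for the cis isomer the two substituents are e,e in one chair and a,a in the other.
Chair I (fluoro axial, methyl axial): E = 1.88 kcal/mol.
Chair II (fluoro equatorial, methyl equatorial): E = 0.00 kcal/mol.
ΔE = 1.88 − 0.00 = 1.88 kcal/mol; chair II is more stable.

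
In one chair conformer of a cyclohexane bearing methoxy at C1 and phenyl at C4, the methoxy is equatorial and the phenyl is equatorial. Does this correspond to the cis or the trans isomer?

C1 and C4 have opposite parity, so their axial bonds point in opposite directions.
With opposite-parity carbons, two substituents on the same face are one axial and one equatorial; opposite faces give both axial or both equatorial.
Here the groups are equatorial/equatorial → opposite face → trans.

trans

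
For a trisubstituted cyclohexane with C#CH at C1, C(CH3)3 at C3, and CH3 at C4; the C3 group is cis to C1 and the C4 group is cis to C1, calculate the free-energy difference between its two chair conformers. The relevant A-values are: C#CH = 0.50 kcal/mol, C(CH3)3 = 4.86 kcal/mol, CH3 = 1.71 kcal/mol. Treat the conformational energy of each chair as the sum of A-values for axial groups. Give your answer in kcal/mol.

Chair I (ethynyl axial, tert-butyl axial, methyl equatorial): E = 5.36 kcal/mol.
Chair II (ethynyl equatorial, tert-butyl equatorial, methyl axial): E = 1.71 kcal/mol.
ΔE = 5.36 − 1.71 = 3.65 kcal/mol; chair II is more stable.

3.65 kcal/mol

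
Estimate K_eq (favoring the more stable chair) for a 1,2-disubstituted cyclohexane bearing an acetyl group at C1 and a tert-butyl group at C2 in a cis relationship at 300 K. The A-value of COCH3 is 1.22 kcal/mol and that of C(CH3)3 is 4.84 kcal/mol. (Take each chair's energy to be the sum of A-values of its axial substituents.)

C1 and C2 have opposite parity, so for the cis isomer the two substituents are one axial and one equatorial in each chair.
Chair I (acetyl axial, tert-butyl equatorial): E = 1.22 kcal/mol; chair II (acetyl equatorial, tert-butyl axial): E = 4.84 kcal/mol.
ΔG = 3.62 kcal/mol between the two chairs.
K = exp(ΔG/RT) with R = 1.987×10⁻³ kcal mol⁻¹ K⁻¹ and T = 300 K gives K ≈ 434.

K ≈ 434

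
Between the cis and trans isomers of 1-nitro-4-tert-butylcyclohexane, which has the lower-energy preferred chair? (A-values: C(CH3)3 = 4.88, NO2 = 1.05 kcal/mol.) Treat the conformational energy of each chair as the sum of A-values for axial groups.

At 1,4 positions (parity opposite): cis → (a,e or e,a); trans → (e,e or a,a).
Best chair for cis: E = 1.05 kcal/mol; best chair for trans: E = 0.00 kcal/mol.
The trans isomer is lower by 1.05 kcal/mol.

trans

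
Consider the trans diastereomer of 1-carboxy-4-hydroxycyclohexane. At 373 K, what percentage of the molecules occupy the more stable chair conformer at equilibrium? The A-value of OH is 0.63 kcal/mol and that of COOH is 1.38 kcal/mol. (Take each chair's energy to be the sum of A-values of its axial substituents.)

C1 and C4 have opposite parity, so for the trans isomer the two substituents are e,e in one chair and a,a in the other.
Chair I (hydroxyl axial, carboxyl axial): E = 2.01 kcal/mol; chair II (hydroxyl equatorial, carboxyl equatorial): E = 0.00 kcal/mol.
ΔG = 2.01 kcal/mol between the two chairs.
K = exp(ΔG/RT) with R = 1.987×10⁻³ kcal mol⁻¹ K⁻¹ and T = 373 K gives K ≈ 15.1.
Fraction in the lower-energy chair = K/(K+1) = 93.8%.

93.8%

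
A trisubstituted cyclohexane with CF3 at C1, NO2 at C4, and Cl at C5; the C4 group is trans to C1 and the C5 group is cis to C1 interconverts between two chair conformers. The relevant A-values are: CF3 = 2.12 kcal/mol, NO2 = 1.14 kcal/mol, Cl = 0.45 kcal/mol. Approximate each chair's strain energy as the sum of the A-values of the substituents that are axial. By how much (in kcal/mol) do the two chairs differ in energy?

Chair I (trifluoromethyl axial, nitro axial, chloro axial): E = 3.71 kcal/mol.
Chair II (trifluoromethyl equatorial, nitro equatorial, chloro equatorial): E = 0.00 kcal/mol.
ΔE = 3.71 − 0.00 = 3.71 kcal/mol; chair II is more stable.

3.71 kcal/mol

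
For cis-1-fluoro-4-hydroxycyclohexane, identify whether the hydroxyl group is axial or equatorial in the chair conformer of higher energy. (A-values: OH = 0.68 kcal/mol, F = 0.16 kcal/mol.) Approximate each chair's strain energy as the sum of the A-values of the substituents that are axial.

C1 and C4 have opposite parity, so for the cis isomer the two substituents are one axial and one equatorial in each chair.
Chair I (hydroxyl axial, fluoro equatorial): E = 0.68 kcal/mol.
Chair II (hydroxyl equatorial, fluoro axial): E = 0.16 kcal/mol.
Chair I is the less stable (higher-energy) conformer, and in that chair the hydroxyl group is axial.

axial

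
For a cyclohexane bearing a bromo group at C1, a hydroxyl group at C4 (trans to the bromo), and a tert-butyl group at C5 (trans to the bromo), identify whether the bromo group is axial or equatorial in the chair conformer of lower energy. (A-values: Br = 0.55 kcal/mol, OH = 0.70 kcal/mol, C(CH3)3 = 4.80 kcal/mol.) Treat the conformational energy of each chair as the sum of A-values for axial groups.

Chair I (bromo axial, hydroxyl axial, tert-butyl equatorial): E = 1.25 kcal/mol.
Chair II (bromo equatorial, hydroxyl equatorial, tert-butyl axial): E = 4.80 kcal/mol.
Chair I is the more stable (lower-energy) conformer, and in that chair the bromo group is axial.

axial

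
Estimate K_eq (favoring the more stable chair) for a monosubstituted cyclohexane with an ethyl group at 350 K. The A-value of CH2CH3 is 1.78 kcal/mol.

One chair has the ethyl group axial (E = 1.78 kcal/mol) and the other has it equatorial (E = 0).
ΔG = 1.78 kcal/mol between the two chairs.
K = exp(ΔG/RT) with R = 1.987×10⁻³ kcal mol⁻¹ K⁻¹ and T = 350 K gives K ≈ 12.9.

K ≈ 12.9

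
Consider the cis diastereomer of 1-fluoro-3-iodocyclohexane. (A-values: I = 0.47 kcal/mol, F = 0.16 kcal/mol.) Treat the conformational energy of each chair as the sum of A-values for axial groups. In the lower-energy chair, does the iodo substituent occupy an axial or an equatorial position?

equatorial

C1 and C3 have the same parity, so for the cis isomer the two substituents are e,e in one chair and a,a in the other.
Chair I (iodo axial, fluoro axial): E = 0.63 kcal/mol.
Chair II (iodo equatorial, fluoro equatorial): E = 0.00 kcal/mol.
Chair II is the more stable (lower-energy) conformer, and in that chair the iodo group is equatorial.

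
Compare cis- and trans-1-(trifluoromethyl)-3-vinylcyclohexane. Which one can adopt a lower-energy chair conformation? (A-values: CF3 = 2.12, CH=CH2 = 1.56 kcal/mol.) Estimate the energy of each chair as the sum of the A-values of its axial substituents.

cis

At 1,3 positions (parity same): cis → (e,e or a,a); trans → (a,e or e,a).
Best chair for cis: E = 0.00 kcal/mol; best chair for trans: E = 1.56 kcal/mol.
The cis isomer is lower by 1.56 kcal/mol.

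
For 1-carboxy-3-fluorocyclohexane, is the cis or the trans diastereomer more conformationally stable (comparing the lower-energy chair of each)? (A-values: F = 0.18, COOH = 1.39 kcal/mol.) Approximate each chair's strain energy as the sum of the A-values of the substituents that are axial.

cis

At 1,3 positions (parity same): cis → (e,e or a,a); trans → (a,e or e,a).
Best chair for cis: E = 0.00 kcal/mol; best chair for trans: E = 0.18 kcal/mol.
The cis isomer is lower by 0.18 kcal/mol.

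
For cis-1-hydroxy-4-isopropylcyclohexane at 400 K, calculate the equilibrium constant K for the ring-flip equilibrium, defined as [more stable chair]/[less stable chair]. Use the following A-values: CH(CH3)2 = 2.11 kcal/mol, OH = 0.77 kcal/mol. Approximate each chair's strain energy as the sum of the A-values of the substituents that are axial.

K ≈ 5.40

C1 and C4 have opposite parity, so for the cis isomer the two substituents are one axial and one equatorial in each chair.
Chair I (isopropyl axial, hydroxyl equatorial): E = 2.11 kcal/mol; chair II (isopropyl equatorial, hydroxyl axial): E = 0.77 kcal/mol.
ΔG = 1.34 kcal/mol between the two chairs.
K = exp(ΔG/RT) with R = 1.987×10⁻³ kcal mol⁻¹ K⁻¹ and T = 400 K gives K ≈ 5.4.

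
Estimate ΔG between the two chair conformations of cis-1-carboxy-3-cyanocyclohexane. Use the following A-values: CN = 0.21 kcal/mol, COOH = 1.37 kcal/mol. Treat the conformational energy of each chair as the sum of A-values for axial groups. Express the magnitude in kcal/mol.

C1 and C3 have the same parity, so for the cis isomer the two substituents are e,e in one chair and a,a in the other.
Chair I (cyano axial, carboxyl axial): E = 1.58 kcal/mol.
Chair II (cyano equatorial, carboxyl equatorial): E = 0.00 kcal/mol.
ΔE = 1.58 − 0.00 = 1.58 kcal/mol; chair II is more stable.

1.58 kcal/mol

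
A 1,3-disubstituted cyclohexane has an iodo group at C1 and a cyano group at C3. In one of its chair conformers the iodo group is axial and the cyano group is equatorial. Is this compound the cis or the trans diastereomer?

trans

C1 and C3 have the same parity, so their axial bonds point in the same direction.
With same-parity carbons, two substituents on the same face are both axial or both equatorial; opposite faces give one of each.
Here the groups are axial/equatorial → opposite face → trans.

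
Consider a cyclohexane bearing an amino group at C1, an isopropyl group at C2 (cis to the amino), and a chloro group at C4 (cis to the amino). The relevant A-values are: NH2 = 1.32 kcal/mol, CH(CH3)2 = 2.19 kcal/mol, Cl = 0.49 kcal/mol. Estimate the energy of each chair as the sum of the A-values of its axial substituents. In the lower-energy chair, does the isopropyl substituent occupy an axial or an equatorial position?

Chair I (amino axial, isopropyl equatorial, chloro equatorial): E = 1.32 kcal/mol.
Chair II (amino equatorial, isopropyl axial, chloro axial): E = 2.68 kcal/mol.
Chair I is the more stable (lower-energy) conformer, and in that chair the isopropyl group is equatorial.

equatorial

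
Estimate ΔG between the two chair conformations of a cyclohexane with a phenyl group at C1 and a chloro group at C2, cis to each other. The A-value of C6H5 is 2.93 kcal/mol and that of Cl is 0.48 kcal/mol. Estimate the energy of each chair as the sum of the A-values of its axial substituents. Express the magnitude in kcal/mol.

C1 and C2 have opposite parity, so for the cis isomer the two substituents are one axial and one equatorial in each chair.
Chair I (phenyl axial, chloro equatorial): E = 2.93 kcal/mol.
Chair II (phenyl equatorial, chloro axial): E = 0.48 kcal/mol.
ΔE = 2.93 − 0.48 = 2.45 kcal/mol; chair II is more stable.

2.45 kcal/mol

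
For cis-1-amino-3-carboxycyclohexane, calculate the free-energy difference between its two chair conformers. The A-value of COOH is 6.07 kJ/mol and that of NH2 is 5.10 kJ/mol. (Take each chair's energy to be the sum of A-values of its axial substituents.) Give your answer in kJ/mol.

C1 and C3 have the same parity, so for the cis isomer the two substituents are e,e in one chair and a,a in the other.
Chair I (carboxyl axial, amino axial): E = 11.17 kJ/mol.
Chair II (carboxyl equatorial, amino equatorial): E = 0.00 kJ/mol.
ΔE = 11.17 − 0.00 = 11.17 kJ/mol; chair II is more stable.

11.17 kJ/mol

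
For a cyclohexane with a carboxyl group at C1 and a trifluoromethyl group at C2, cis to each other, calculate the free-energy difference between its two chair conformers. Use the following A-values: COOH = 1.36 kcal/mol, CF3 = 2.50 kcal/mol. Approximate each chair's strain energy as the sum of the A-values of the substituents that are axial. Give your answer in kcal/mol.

C1 and C2 have opposite parity, so for the cis isomer the two substituents are one axial and one equatorial in each chair.
Chair I (carboxyl axial, trifluoromethyl equatorial): E = 1.36 kcal/mol.
Chair II (carboxyl equatorial, trifluoromethyl axial): E = 2.50 kcal/mol.
ΔE = 2.50 − 1.36 = 1.14 kcal/mol; chair I is more stable.

1.14 kcal/mol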